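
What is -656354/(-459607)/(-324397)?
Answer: -656354/149095131979 ≈ -4.4023e-6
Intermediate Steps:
-656354/(-459607)/(-324397) = -656354*(-1/459607)*(-1/324397) = (656354/459607)*(-1/324397) = -656354/149095131979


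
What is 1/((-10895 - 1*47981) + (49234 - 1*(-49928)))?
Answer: 1/40286 ≈ 2.4823e-5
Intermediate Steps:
1/((-10895 - 1*47981) + (49234 - 1*(-49928))) = 1/((-10895 - 47981) + (49234 + 49928)) = 1/(-58876 + 99162) = 1/40286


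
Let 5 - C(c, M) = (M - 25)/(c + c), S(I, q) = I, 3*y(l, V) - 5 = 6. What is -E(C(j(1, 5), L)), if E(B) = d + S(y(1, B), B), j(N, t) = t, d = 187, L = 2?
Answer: -572/3 ≈ -190.67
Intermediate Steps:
y(l, V) = 11/3 (y(l, V) = 5/3 + (1/3)*6 = 5/3 + 2 = 11/3)
C(c, M) = 5 - (-25 + M)/(2*c) (C(c, M) = 5 - (M - 25)/(c + c) = 5 - (-25 + M)/(2*c))
E(B) = 572/3 (E(B) = 187 + 11/3 = 572/3)
-E(C(j(1, 5), L)) = -1*572/3 = -572/3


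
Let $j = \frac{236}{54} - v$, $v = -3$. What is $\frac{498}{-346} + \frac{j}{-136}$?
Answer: $- \frac{948755}{635256} \approx -1.4935$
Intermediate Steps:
$j = \frac{199}{27}$ ($j = \frac{236}{54} - -3 = 236 \cdot \frac{1}{54} + 3 = \frac{118}{27} + 3 = \frac{199}{27} \approx 7.3704$)
$\frac{498}{-346} + \frac{j}{-136} = \frac{498}{-346} + \frac{199}{27 \left(-136\right)} = 498 \left(- \frac{1}{346}\right) + \frac{199}{27} \left(- \frac{1}{136}\right) = - \frac{249}{173} - \frac{199}{3672} = - \frac{948755}{635256}$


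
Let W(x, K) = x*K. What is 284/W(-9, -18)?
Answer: 142/81 ≈ 1.7531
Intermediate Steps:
W(x, K) = K*x
284/W(-9, -18) = 284/((-18*(-9))) = 284/162 = 284*(1/162) = 142/81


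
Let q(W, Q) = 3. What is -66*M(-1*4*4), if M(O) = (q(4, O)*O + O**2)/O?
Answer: 858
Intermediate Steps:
M(O) = (O**2 + 3*O)/O (M(O) = (3*O + O**2)/O = (O**2 + 3*O)/O)
-66*M(-1*4*4) = -66*(3 - 1*4*4) = -66*(3 - 4*4) = -66*(3 - 16) = -66*(-13) = 858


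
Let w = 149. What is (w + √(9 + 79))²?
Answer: 22289 + 596*√22 ≈ 25085.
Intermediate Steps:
(w + √(9 + 79))² = (149 + √(9 + 79))² = (149 + √88)² = (149 + 2*√22)²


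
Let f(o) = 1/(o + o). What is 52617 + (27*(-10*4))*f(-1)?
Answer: 53157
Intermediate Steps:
f(o) = 1/(2*o)
52617 + (27*(-10*4))*f(-1) = 52617 + (27*(-10*4))*((½)/(-1)) = 52617 + (27*(-40))*((½)*(-1)) = 52617 - 1080*(-½) = 52617 + 540 = 53157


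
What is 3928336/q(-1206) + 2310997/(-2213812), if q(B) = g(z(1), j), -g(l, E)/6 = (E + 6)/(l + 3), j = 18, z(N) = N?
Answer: -2174170143181/19924308 ≈ -1.0912e+5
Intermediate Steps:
g(l, E) = -6*(6 + E)/(3 + l) (g(l, E) = -6*(E + 6)/(l + 3) = -6*(6 + E)/(3 + l))
q(B) = -36 (q(B) = 6*(-6 - 1*18)/(3 + 1) = 6*(-6 - 18)/4 = 6*(1/4)*(-24) = -36)
3928336/q(-1206) + 2310997/(-2213812) = 3928336/(-36) + 2310997/(-2213812) = 3928336*(-1/36) + 2310997*(-1/2213812) = -982084/9 - 2310997/2213812 = -2174170143181/19924308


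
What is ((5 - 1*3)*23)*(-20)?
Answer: -920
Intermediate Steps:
((5 - 1*3)*23)*(-20) = ((5 - 3)*23)*(-20) = (2*23)*(-20) = 46*(-20) = -920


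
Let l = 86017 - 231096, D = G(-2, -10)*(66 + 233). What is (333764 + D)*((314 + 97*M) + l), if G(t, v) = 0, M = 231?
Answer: -40838695512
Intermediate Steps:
D = 0 (D = 0*(66 + 233) = 0*299 = 0)
l = -145079
(333764 + D)*((314 + 97*M) + l) = (333764 + 0)*((314 + 97*231) - 145079) = 333764*((314 + 22407) - 145079) = 333764*(22721 - 145079) = 333764*(-122358) = -40838695512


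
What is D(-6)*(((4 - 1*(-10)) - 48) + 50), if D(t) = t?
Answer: -96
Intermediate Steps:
D(-6)*(((4 - 1*(-10)) - 48) + 50) = -6*(((4 - 1*(-10)) - 48) + 50) = -6*(((4 + 10) - 48) + 50) = -6*((14 - 48) + 50) = -6*(-34 + 50) = -6*16 = -96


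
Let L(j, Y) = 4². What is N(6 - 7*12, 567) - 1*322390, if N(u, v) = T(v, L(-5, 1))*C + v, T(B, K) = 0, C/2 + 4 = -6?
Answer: -321823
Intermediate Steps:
L(j, Y) = 16
C = -20 (C = -8 + 2*(-6) = -8 - 12 = -20)
N(u, v) = v (N(u, v) = 0*(-20) + v = 0 + v = v)
N(6 - 7*12, 567) - 1*322390 = 567 - 1*322390 = 567 - 322390 = -321823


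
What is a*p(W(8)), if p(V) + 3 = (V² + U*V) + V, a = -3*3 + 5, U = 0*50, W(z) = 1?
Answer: 4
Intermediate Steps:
U = 0
a = -4 (a = -9 + 5 = -4)
p(V) = -3 + V + V² (p(V) = -3 + ((V² + 0*V) + V) = -3 + ((V² + 0) + V) = -3 + (V² + V) = -3 + (V + V²) = -3 + V + V²)
a*p(W(8)) = -4*(-3 + 1 + 1²) = -4*(-3 + 1 + 1) = -4*(-1) = 4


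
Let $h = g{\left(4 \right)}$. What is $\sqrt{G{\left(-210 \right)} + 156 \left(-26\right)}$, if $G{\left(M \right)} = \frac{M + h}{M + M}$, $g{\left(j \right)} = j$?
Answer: $\frac{i \sqrt{178847970}}{210} \approx 63.683 i$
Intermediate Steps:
$h = 4$
$G{\left(M \right)} = \frac{4 + M}{2 M}$ ($G{\left(M \right)} = \frac{M + 4}{M + M} = \frac{4 + M}{2 M}$)
$\sqrt{G{\left(-210 \right)} + 156 \left(-26\right)} = \sqrt{\frac{4 - 210}{2 \left(-210\right)} + 156 \left(-26\right)} = \sqrt{\frac{1}{2} \left(- \frac{1}{210}\right) \left(-206\right) - 4056} = \sqrt{\frac{103}{210} - 4056} = \sqrt{- \frac{851657}{210}} = \frac{i \sqrt{178847970}}{210}$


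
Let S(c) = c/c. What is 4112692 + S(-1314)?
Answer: 4112693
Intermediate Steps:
S(c) = 1
4112692 + S(-1314) = 4112692 + 1 = 4112693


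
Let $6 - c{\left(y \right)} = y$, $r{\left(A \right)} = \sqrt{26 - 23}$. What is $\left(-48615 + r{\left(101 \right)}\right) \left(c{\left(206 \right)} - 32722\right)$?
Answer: $1600503030 - 32922 \sqrt{3} \approx 1.6004 \cdot 10^{9}$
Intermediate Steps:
$r{\left(A \right)} = \sqrt{3}$
$c{\left(y \right)} = 6 - y$
$\left(-48615 + r{\left(101 \right)}\right) \left(c{\left(206 \right)} - 32722\right) = \left(-48615 + \sqrt{3}\right) \left(\left(6 - 206\right) - 32722\right) = \left(-48615 + \sqrt{3}\right) \left(-200 - 32722\right) = \left(-48615 + \sqrt{3}\right) \left(-32922\right) = 1600503030 - 32922 \sqrt{3}$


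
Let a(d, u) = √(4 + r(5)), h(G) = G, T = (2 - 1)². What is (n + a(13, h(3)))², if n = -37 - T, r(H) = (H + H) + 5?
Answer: (38 - √19)² ≈ 1131.7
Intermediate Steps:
T = 1 (T = 1² = 1)
r(H) = 5 + 2*H (r(H) = 2*H + 5 = 5 + 2*H)
n = -38 (n = -37 - 1*1 = -37 - 1 = -38)
a(d, u) = √19 (a(d, u) = √(4 + (5 + 2*5)) = √(4 + (5 + 10)) = √(4 + 15) = √19)
(n + a(13, h(3)))² = (-38 + √19)²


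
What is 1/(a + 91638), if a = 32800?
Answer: 1/124438 ≈ 8.0361e-6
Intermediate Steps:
1/(a + 91638) = 1/(32800 + 91638) = 1/124438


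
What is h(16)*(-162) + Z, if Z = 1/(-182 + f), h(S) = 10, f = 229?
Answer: -76139/47 ≈ -1620.0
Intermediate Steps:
Z = 1/47 (Z = 1/(-182 + 229) = 1/47 ≈ 0.021277)
h(16)*(-162) + Z = 10*(-162) + 1/47 = -1620 + 1/47 = -76139/47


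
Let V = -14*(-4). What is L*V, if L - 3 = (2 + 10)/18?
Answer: 616/3 ≈ 205.33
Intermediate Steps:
L = 11/3 (L = 3 + (2 + 10)/18 = 3 + 12*(1/18) = 3 + ⅔ = 11/3 ≈ 3.6667)
V = 56
L*V = (11/3)*56 = 616/3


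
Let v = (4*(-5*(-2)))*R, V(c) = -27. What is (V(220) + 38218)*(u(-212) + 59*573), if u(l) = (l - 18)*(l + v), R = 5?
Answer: 1396530297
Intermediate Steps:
v = 200 (v = (4*(-5*(-2)))*5 = (4*10)*5 = 40*5 = 200)
u(l) = (-18 + l)*(200 + l) (u(l) = (l - 18)*(l + 200) = (-18 + l)*(200 + l))
(V(220) + 38218)*(u(-212) + 59*573) = (-27 + 38218)*((-3600 + (-212)² + 182*(-212)) + 59*573) = 38191*((-3600 + 44944 - 38584) + 33807) = 38191*(2760 + 33807) = 38191*36567 = 1396530297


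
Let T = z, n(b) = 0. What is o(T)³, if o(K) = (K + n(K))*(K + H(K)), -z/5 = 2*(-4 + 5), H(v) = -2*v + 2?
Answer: -1728000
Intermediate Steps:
H(v) = 2 - 2*v
z = -10 (z = -10*(-4 + 5) = -10 ≈ -10.000)
T = -10
o(K) = K*(2 - K) (o(K) = (K + 0)*(K + (2 - 2*K)) = K*(2 - K))
o(T)³ = (-10*(2 - 1*(-10)))³ = (-10*(2 + 10))³ = (-10*12)³ = (-120)³ = -1728000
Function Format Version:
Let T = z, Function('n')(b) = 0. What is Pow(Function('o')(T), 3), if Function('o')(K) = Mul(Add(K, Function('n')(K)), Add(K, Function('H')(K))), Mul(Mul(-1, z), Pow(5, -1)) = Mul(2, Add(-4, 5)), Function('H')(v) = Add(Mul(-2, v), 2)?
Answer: -1728000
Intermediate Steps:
Function('H')(v) = Add(2, Mul(-2, v))
z = -10 (z = Mul(-5, Mul(2, Add(-4, 5))) = Mul(-5, Mul(2, 1)) = Mul(-5, 2) = -10)
T = -10
Function('o')(K) = Mul(K, Add(2, Mul(-1, K))) (Function('o')(K) = Mul(Add(K, 0), Add(K, Add(2, Mul(-2, K)))) = Mul(K, Add(2, Mul(-1, K))))
Pow(Function('o')(T), 3) = Pow(Mul(-10, Add(2, Mul(-1, -10))), 3) = Pow(Mul(-10, Add(2, 10)), 3) = Pow(Mul(-10, 12), 3) = Pow(-120, 3) = -1728000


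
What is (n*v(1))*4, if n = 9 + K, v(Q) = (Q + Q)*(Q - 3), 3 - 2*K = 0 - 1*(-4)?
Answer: -136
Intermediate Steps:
K = -1/2 (K = 3/2 - (0 - 1*(-4))/2 = 3/2 - (0 + 4)/2 = 3/2 - 1/2*4 = 3/2 - 2 = -1/2 ≈ -0.50000)
v(Q) = 2*Q*(-3 + Q) (v(Q) = (2*Q)*(-3 + Q) = 2*Q*(-3 + Q))
n = 17/2 (n = 9 - 1/2 = 17/2 ≈ 8.5000)
(n*v(1))*4 = (17*(2*1*(-3 + 1))/2)*4 = (17*(2*1*(-2))/2)*4 = ((17/2)*(-4))*4 = -34*4 = -136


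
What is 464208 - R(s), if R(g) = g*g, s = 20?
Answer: 463808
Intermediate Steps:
R(g) = g**2
464208 - R(s) = 464208 - 1*20**2 = 464208 - 1*400 = 464208 - 400 = 463808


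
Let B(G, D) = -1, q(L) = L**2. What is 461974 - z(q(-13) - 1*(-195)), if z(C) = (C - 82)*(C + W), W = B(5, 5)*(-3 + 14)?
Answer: 362428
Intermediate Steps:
W = -11 (W = -(-3 + 14) = -1*11 = -11)
z(C) = (-82 + C)*(-11 + C) (z(C) = (C - 82)*(C - 11) = (-82 + C)*(-11 + C))
461974 - z(q(-13) - 1*(-195)) = 461974 - (902 + ((-13)**2 - 1*(-195))**2 - 93*((-13)**2 - 1*(-195))) = 461974 - (902 + (169 + 195)**2 - 93*(169 + 195)) = 461974 - (902 + 364**2 - 93*364) = 461974 - (902 + 132496 - 33852) = 461974 - 1*99546 = 461974 - 99546 = 362428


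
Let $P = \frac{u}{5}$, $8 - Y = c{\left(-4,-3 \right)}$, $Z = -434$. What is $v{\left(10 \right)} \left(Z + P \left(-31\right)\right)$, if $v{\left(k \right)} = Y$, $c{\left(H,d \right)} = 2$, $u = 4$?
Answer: $- \frac{13764}{5} \approx -2752.8$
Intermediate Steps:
$Y = 6$ ($Y = 8 - 2 = 6$)
$P = \frac{4}{5} \approx 0.8$
$v{\left(k \right)} = 6$
$v{\left(10 \right)} \left(Z + P \left(-31\right)\right) = 6 \left(-434 + \frac{4}{5} \left(-31\right)\right) = 6 \left(-434 - \frac{124}{5}\right) = 6 \left(- \frac{2294}{5}\right) = - \frac{13764}{5}$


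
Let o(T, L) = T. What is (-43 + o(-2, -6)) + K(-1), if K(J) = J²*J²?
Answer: -44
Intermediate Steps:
K(J) = J⁴
(-43 + o(-2, -6)) + K(-1) = (-43 - 2) + (-1)⁴ = -45 + 1 = -44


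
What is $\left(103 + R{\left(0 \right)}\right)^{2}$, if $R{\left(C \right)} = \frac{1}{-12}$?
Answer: $\frac{1525225}{144} \approx 10592.0$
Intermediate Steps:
$R{\left(C \right)} = - \frac{1}{12}$
$\left(103 + R{\left(0 \right)}\right)^{2} = \left(103 - \frac{1}{12}\right)^{2} = \left(\frac{1235}{12}\right)^{2} = \frac{1525225}{144}$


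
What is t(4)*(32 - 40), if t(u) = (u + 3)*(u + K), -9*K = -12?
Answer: -896/3 ≈ -298.67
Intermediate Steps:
K = 4/3 (K = -⅑*(-12) = 4/3 ≈ 1.3333)
t(u) = (3 + u)*(4/3 + u) (t(u) = (u + 3)*(u + 4/3) = (3 + u)*(4/3 + u))
t(4)*(32 - 40) = (4 + 4² + (13/3)*4)*(32 - 40) = (4 + 16 + 52/3)*(-8) = (112/3)*(-8) = -896/3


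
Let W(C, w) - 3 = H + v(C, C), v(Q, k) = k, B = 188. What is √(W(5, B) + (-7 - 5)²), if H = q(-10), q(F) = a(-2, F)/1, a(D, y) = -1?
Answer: √151 ≈ 12.288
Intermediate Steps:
q(F) = -1 (q(F) = -1/1 = -1*1 = -1)
H = -1
W(C, w) = 2 + C (W(C, w) = 3 + (-1 + C) = 2 + C)
√(W(5, B) + (-7 - 5)²) = √((2 + 5) + (-7 - 5)²) = √(7 + (-12)²) = √(7 + 144) = √151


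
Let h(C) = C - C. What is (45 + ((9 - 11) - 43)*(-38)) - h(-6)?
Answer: 1755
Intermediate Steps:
h(C) = 0
(45 + ((9 - 11) - 43)*(-38)) - h(-6) = (45 + ((9 - 11) - 43)*(-38)) - 1*0 = (45 + (-2 - 43)*(-38)) + 0 = (45 - 45*(-38)) + 0 = (45 + 1710) + 0 = 1755 + 0 = 1755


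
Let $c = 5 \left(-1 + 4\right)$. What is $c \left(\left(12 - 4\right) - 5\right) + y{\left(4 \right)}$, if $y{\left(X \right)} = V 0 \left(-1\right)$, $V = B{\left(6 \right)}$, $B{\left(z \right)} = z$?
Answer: $45$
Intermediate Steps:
$V = 6$
$y{\left(X \right)} = 0$ ($y{\left(X \right)} = 6 \cdot 0 \left(-1\right) = 0 \left(-1\right) = 0$)
$c = 15$ ($c = 5 \cdot 3 = 15$)
$c \left(\left(12 - 4\right) - 5\right) + y{\left(4 \right)} = 15 \left(\left(12 - 4\right) - 5\right) + 0 = 15 \left(8 - 5\right) + 0 = 15 \cdot 3 + 0 = 45 + 0 = 45$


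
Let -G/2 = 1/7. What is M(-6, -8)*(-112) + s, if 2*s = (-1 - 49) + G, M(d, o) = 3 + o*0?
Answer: -2528/7 ≈ -361.14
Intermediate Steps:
G = -2/7 ≈ -0.28571
M(d, o) = 3 (M(d, o) = 3 + 0 = 3)
s = -176/7 (s = ((-1 - 49) - 2/7)/2 = (-50 - 2/7)/2 = (½)*(-352/7) = -176/7 ≈ -25.143)
M(-6, -8)*(-112) + s = 3*(-112) - 176/7 = -336 - 176/7 = -2528/7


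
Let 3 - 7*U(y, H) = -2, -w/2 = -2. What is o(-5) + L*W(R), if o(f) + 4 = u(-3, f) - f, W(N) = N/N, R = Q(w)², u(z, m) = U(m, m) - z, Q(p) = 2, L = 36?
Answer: 285/7 ≈ 40.714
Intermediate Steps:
w = 4 (w = -2*(-2) = 4)
U(y, H) = 5/7 (U(y, H) = 3/7 - ⅐*(-2) = 3/7 + 2/7 = 5/7)
u(z, m) = 5/7 - z
R = 4 (R = 2² = 4)
W(N) = 1
o(f) = -2/7 - f (o(f) = -4 + ((5/7 - 1*(-3)) - f) = -4 + ((5/7 + 3) - f) = -4 + (26/7 - f) = -2/7 - f)
o(-5) + L*W(R) = (-2/7 - 1*(-5)) + 36*1 = (-2/7 + 5) + 36 = 33/7 + 36 = 285/7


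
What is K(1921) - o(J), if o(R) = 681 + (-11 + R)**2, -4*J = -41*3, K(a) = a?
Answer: 13599/16 ≈ 849.94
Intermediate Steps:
J = 123/4 (J = -(-41)*3/4 = -1/4*(-123) = 123/4 ≈ 30.750)
K(1921) - o(J) = 1921 - (681 + (-11 + 123/4)**2) = 1921 - (681 + (79/4)**2) = 1921 - (681 + 6241/16) = 1921 - 1*17137/16 = 1921 - 17137/16 = 13599/16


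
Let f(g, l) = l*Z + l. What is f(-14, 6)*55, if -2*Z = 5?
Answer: -495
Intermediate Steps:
Z = -5/2 (Z = -1/2*5 = -5/2 ≈ -2.5000)
f(g, l) = -3*l/2 (f(g, l) = l*(-5/2) + l = -5*l/2 + l = -3*l/2)
f(-14, 6)*55 = -3/2*6*55 = -9*55 = -495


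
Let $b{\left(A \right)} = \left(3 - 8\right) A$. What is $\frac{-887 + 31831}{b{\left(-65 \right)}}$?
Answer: $\frac{30944}{325} \approx 95.212$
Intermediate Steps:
$b{\left(A \right)} = - 5 A$
$\frac{-887 + 31831}{b{\left(-65 \right)}} = \frac{-887 + 31831}{\left(-5\right) \left(-65\right)} = \frac{30944}{325}$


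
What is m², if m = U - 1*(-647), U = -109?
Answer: 289444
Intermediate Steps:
m = 538 (m = -109 - 1*(-647) = -109 + 647 = 538)
m² = 538² = 289444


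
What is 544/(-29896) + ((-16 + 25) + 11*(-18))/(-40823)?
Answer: -2069671/152555551 ≈ -0.013567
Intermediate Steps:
544/(-29896) + ((-16 + 25) + 11*(-18))/(-40823) = 544*(-1/29896) + (9 - 198)*(-1/40823) = -68/3737 - 189*(-1/40823) = -68/3737 + 189/40823 = -2069671/152555551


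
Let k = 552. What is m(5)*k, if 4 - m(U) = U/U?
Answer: 1656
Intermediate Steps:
m(U) = 3 (m(U) = 4 - U/U = 4 - 1*1 = 4 - 1 = 3)
m(5)*k = 3*552 = 1656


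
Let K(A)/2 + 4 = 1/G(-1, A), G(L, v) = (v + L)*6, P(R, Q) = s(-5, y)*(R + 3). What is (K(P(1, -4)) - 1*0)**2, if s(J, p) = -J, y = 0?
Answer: 207025/3249 ≈ 63.720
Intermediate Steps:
P(R, Q) = 15 + 5*R (P(R, Q) = (-1*(-5))*(R + 3) = 5*(3 + R) = 15 + 5*R)
G(L, v) = 6*L + 6*v (G(L, v) = (L + v)*6 = 6*L + 6*v)
K(A) = -8 + 2/(-6 + 6*A) (K(A) = -8 + 2/(6*(-1) + 6*A) = -8 + 2/(-6 + 6*A))
(K(P(1, -4)) - 1*0)**2 = ((25 - 24*(15 + 5*1))/(3*(-1 + (15 + 5*1))) - 1*0)**2 = ((25 - 24*(15 + 5))/(3*(-1 + (15 + 5))) + 0)**2 = ((25 - 24*20)/(3*(-1 + 20)) + 0)**2 = ((1/3)*(25 - 480)/19 + 0)**2 = ((1/3)*(1/19)*(-455) + 0)**2 = (-455/57 + 0)**2 = (-455/57)**2 = 207025/3249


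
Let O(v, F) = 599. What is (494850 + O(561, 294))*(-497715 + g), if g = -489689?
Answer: -489208324396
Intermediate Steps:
(494850 + O(561, 294))*(-497715 + g) = (494850 + 599)*(-497715 - 489689) = 495449*(-987404) = -489208324396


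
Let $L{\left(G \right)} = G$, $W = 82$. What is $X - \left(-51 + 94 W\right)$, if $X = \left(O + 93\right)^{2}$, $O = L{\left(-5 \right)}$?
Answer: $87$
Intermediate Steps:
$O = -5$
$X = 7744$ ($X = \left(-5 + 93\right)^{2} = 88^{2} = 7744$)
$X - \left(-51 + 94 W\right) = 7744 + \left(51 - 7708\right) = 7744 - 7657 = 87$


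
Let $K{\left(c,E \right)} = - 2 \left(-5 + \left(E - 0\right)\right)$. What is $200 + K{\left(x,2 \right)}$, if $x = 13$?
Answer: $206$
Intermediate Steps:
$K{\left(c,E \right)} = 10 - 2 E$ ($K{\left(c,E \right)} = - 2 \left(-5 + \left(E + 0\right)\right) = - 2 \left(-5 + E\right) = 10 - 2 E$)
$200 + K{\left(x,2 \right)} = 200 + \left(10 - 4\right) = 200 + 6 = 206$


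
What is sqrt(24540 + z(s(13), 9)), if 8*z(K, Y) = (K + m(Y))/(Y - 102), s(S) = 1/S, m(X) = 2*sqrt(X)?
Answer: sqrt(573914236818)/4836 ≈ 156.65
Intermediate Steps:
z(K, Y) = (K + 2*sqrt(Y))/(8*(-102 + Y)) (z(K, Y) = ((K + 2*sqrt(Y))/(Y - 102))/8 = ((K + 2*sqrt(Y))/(-102 + Y))/8 = (K + 2*sqrt(Y))/(8*(-102 + Y)))
sqrt(24540 + z(s(13), 9)) = sqrt(24540 + (1/13 + 2*sqrt(9))/(8*(-102 + 9))) = sqrt(24540 + (1/8)*(1/13 + 2*3)/(-93)) = sqrt(24540 + (1/8)*(-1/93)*(1/13 + 6)) = sqrt(24540 + (1/8)*(-1/93)*(79/13)) = sqrt(24540 - 79/9672) = sqrt(237350801/9672) = sqrt(573914236818)/4836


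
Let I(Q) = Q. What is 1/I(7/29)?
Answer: 29/7 ≈ 4.1429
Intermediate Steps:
1/I(7/29) = 1/(7/29) = 29/7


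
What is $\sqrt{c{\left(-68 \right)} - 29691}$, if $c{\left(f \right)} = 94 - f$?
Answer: $3 i \sqrt{3281} \approx 171.84 i$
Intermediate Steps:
$\sqrt{c{\left(-68 \right)} - 29691} = \sqrt{\left(94 - -68\right) - 29691} = \sqrt{\left(94 + 68\right) - 29691} = \sqrt{162 - 29691} = \sqrt{-29529} = 3 i \sqrt{3281}$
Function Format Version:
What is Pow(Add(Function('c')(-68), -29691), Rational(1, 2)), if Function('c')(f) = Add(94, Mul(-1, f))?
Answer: Mul(3, I, Pow(3281, Rational(1, 2))) ≈ Mul(171.84, I)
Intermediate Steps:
Pow(Add(Function('c')(-68), -29691), Rational(1, 2)) = Pow(Add(Add(94, Mul(-1, -68)), -29691), Rational(1, 2)) = Pow(Add(Add(94, 68), -29691), Rational(1, 2)) = Pow(Add(162, -29691), Rational(1, 2)) = Pow(-29529, Rational(1, 2)) = Mul(3, I, Pow(3281, Rational(1, 2)))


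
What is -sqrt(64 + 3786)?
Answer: -5*sqrt(154) ≈ -62.048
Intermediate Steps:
-sqrt(64 + 3786) = -sqrt(3850) = -5*sqrt(154)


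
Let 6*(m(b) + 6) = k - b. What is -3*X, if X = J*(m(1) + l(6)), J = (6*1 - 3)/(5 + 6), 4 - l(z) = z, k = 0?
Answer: 147/22 ≈ 6.6818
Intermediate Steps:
l(z) = 4 - z
J = 3/11 (J = (6 - 3)/11 = 3*(1/11) = 3/11 ≈ 0.27273)
m(b) = -6 - b/6 (m(b) = -6 + (0 - b)/6 = -6 + (-b)/6 = -6 - b/6)
X = -49/22 (X = 3*((-6 - ⅙*1) + (4 - 1*6))/11 = 3*((-6 - ⅙) + (4 - 6))/11 = 3*(-37/6 - 2)/11 = (3/11)*(-49/6) = -49/22 ≈ -2.2273)
-3*X = -3*(-49/22) = 147/22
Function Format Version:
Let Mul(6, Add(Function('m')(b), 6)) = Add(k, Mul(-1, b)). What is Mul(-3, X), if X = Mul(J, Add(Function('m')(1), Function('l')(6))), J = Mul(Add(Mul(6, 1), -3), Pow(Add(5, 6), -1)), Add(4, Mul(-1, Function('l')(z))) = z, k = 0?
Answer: Rational(147, 22) ≈ 6.6818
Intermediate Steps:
Function('l')(z) = Add(4, Mul(-1, z))
J = Rational(3, 11) (J = Mul(Add(6, -3), Pow(11, -1)) = Mul(3, Rational(1, 11)) = Rational(3, 11) ≈ 0.27273)
Function('m')(b) = Add(-6, Mul(Rational(-1, 6), b)) (Function('m')(b) = Add(-6, Mul(Rational(1, 6), Add(0, Mul(-1, b)))) = Add(-6, Mul(Rational(1, 6), Mul(-1, b))) = Add(-6, Mul(Rational(-1, 6), b)))
X = Rational(-49, 22) (X = Mul(Rational(3, 11), Add(Add(-6, Mul(Rational(-1, 6), 1)), Add(4, Mul(-1, 6)))) = Mul(Rational(3, 11), Add(Add(-6, Rational(-1, 6)), Add(4, -6))) = Mul(Rational(3, 11), Add(Rational(-37, 6), -2)) = Mul(Rational(3, 11), Rational(-49, 6)) = Rational(-49, 22) ≈ -2.2273)
Mul(-3, X) = Mul(-3, Rational(-49, 22)) = Rational(147, 22)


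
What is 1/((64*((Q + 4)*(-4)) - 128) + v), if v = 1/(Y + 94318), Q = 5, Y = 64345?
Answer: -158663/385868415 ≈ -0.00041118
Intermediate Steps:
v = 1/158663 (v = 1/(64345 + 94318) = 1/158663 ≈ 6.3027e-6)
1/((64*((Q + 4)*(-4)) - 128) + v) = 1/((64*((5 + 4)*(-4)) - 128) + 1/158663) = 1/((64*(9*(-4)) - 128) + 1/158663) = 1/((64*(-36) - 128) + 1/158663) = 1/((-2304 - 128) + 1/158663) = 1/(-2432 + 1/158663) = 1/(-385868415/158663) = -158663/385868415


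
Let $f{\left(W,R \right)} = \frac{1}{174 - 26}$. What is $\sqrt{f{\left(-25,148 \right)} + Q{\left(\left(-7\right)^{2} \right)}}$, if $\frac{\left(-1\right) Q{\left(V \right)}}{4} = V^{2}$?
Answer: $\frac{i \sqrt{52591467}}{74} \approx 98.0 i$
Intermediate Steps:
$f{\left(W,R \right)} = \frac{1}{148}$
$Q{\left(V \right)} = - 4 V^{2}$
$\sqrt{f{\left(-25,148 \right)} + Q{\left(\left(-7\right)^{2} \right)}} = \sqrt{\frac{1}{148} - 4 \left(\left(-7\right)^{2}\right)^{2}} = \sqrt{\frac{1}{148} - 4 \cdot 49^{2}} = \sqrt{\frac{1}{148} - 9604} = \sqrt{- \frac{1421391}{148}} = \frac{i \sqrt{52591467}}{74}$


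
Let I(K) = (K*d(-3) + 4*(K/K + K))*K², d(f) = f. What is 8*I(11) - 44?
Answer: 14476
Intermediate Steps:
I(K) = K²*(4 + K) (I(K) = (K*(-3) + 4*(K/K + K))*K² = (-3*K + 4*(1 + K))*K² = (-3*K + (4 + 4*K))*K² = (4 + K)*K² = K²*(4 + K))
8*I(11) - 44 = 8*(11²*(4 + 11)) - 44 = 8*(121*15) - 44 = 8*1815 - 44 = 14520 - 44 = 14476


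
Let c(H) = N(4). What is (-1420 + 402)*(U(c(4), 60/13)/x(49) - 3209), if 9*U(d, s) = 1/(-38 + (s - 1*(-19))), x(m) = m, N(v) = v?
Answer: 269400075088/82467 ≈ 3.2668e+6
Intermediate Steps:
c(H) = 4
U(d, s) = 1/(9*(-19 + s)) (U(d, s) = 1/(9*(-38 + (s - 1*(-19)))) = 1/(9*(-38 + (s + 19))) = 1/(9*(-38 + (19 + s))) = 1/(9*(-19 + s)))
(-1420 + 402)*(U(c(4), 60/13)/x(49) - 3209) = (-1420 + 402)*((1/(9*(-19 + 60/13)))/49 - 3209) = -1018*((1/(9*(-19 + 60*(1/13))))*(1/49) - 3209) = -1018*((1/(9*(-19 + 60/13)))*(1/49) - 3209) = -1018*((1/(9*(-187/13)))*(1/49) - 3209) = -1018*(((⅑)*(-13/187))*(1/49) - 3209) = -1018*(-13/1683*1/49 - 3209) = -1018*(-13/82467 - 3209) = -1018*(-264636616/82467) = 269400075088/82467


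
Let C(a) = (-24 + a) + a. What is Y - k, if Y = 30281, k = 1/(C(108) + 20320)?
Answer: 621123871/20512 ≈ 30281.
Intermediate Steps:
C(a) = -24 + 2*a
k = 1/20512 (k = 1/((-24 + 2*108) + 20320) = 1/((-24 + 216) + 20320) = 1/(192 + 20320) = 1/20512 ≈ 4.8752e-5)
Y - k = 30281 - 1*1/20512 = 30281 - 1/20512 = 621123871/20512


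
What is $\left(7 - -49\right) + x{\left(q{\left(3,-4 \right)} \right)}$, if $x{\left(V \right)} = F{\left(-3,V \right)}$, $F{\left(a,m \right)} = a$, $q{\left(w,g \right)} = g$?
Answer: $53$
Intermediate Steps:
$x{\left(V \right)} = -3$
$\left(7 - -49\right) + x{\left(q{\left(3,-4 \right)} \right)} = \left(7 - -49\right) - 3 = \left(7 + 49\right) - 3 = 56 - 3 = 53$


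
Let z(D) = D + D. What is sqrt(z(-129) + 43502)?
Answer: 2*sqrt(10811) ≈ 207.95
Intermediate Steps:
z(D) = 2*D
sqrt(z(-129) + 43502) = sqrt(2*(-129) + 43502) = sqrt(-258 + 43502) = sqrt(43244) = 2*sqrt(10811)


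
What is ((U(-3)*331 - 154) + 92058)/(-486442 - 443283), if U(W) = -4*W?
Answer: -95876/929725 ≈ -0.10312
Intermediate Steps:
((U(-3)*331 - 154) + 92058)/(-486442 - 443283) = ((-4*(-3)*331 - 154) + 92058)/(-486442 - 443283) = ((12*331 - 154) + 92058)/(-929725) = ((3972 - 154) + 92058)*(-1/929725) = (3818 + 92058)*(-1/929725) = 95876*(-1/929725) = -95876/929725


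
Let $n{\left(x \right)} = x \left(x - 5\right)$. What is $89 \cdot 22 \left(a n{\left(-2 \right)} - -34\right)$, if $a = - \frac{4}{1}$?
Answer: $-43076$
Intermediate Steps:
$n{\left(x \right)} = x \left(-5 + x\right)$
$a = -4$ ($a = \left(-4\right) 1 = -4$)
$89 \cdot 22 \left(a n{\left(-2 \right)} - -34\right) = 89 \cdot 22 \left(- 4 \left(- 2 \left(-5 - 2\right)\right) - -34\right) = 1958 \left(- 4 \left(\left(-2\right) \left(-7\right)\right) + 34\right) = 1958 \left(\left(-4\right) 14 + 34\right) = 1958 \left(-56 + 34\right) = 1958 \left(-22\right) = -43076$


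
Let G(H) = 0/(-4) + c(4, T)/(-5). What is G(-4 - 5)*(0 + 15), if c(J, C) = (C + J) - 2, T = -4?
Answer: 6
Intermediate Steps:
c(J, C) = -2 + C + J
G(H) = ⅖ (G(H) = 0/(-4) + (-2 - 4 + 4)/(-5) = 0*(-¼) - 2*(-⅕) = 0 + ⅖ = ⅖)
G(-4 - 5)*(0 + 15) = 2*(0 + 15)/5 = (⅖)*15 = 6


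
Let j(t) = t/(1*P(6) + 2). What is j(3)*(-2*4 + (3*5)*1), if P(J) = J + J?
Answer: 3/2 ≈ 1.5000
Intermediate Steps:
P(J) = 2*J
j(t) = t/14 (j(t) = t/(1*(2*6) + 2) = t/(1*12 + 2) = t/(12 + 2) = t/14)
j(3)*(-2*4 + (3*5)*1) = ((1/14)*3)*(-2*4 + (3*5)*1) = 3*(-8 + 15*1)/14 = 3*(-8 + 15)/14 = (3/14)*7 = 3/2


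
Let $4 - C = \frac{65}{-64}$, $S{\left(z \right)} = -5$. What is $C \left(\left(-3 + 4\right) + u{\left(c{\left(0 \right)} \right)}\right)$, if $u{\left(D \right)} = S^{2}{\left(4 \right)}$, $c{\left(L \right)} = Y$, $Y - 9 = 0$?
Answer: $\frac{4173}{32} \approx 130.41$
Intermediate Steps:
$Y = 9$ ($Y = 9 + 0 = 9$)
$c{\left(L \right)} = 9$
$u{\left(D \right)} = 25$ ($u{\left(D \right)} = \left(-5\right)^{2} = 25$)
$C = \frac{321}{64}$ ($C = 4 - \frac{65}{-64} = 4 - 65 \left(- \frac{1}{64}\right) = 4 - - \frac{65}{64} = 4 + \frac{65}{64} = \frac{321}{64} \approx 5.0156$)
$C \left(\left(-3 + 4\right) + u{\left(c{\left(0 \right)} \right)}\right) = \frac{321 \left(\left(-3 + 4\right) + 25\right)}{64} = \frac{321 \left(1 + 25\right)}{64} = \frac{321}{64} \cdot 26 = \frac{4173}{32}$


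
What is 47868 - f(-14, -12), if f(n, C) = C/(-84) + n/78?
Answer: 13067974/273 ≈ 47868.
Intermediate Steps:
f(n, C) = -C/84 + n/78 (f(n, C) = C*(-1/84) + n*(1/78) = -C/84 + n/78)
47868 - f(-14, -12) = 47868 - (-1/84*(-12) + (1/78)*(-14)) = 47868 - (⅐ - 7/39) = 47868 - 1*(-10/273) = 47868 + 10/273 = 13067974/273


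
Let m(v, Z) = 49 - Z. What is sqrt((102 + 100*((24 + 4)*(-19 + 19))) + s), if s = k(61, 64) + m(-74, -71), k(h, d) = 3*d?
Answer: 3*sqrt(46) ≈ 20.347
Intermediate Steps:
s = 312 (s = 3*64 + (49 - 1*(-71)) = 192 + (49 + 71) = 192 + 120 = 312)
sqrt((102 + 100*((24 + 4)*(-19 + 19))) + s) = sqrt((102 + 100*((24 + 4)*(-19 + 19))) + 312) = sqrt((102 + 100*(28*0)) + 312) = sqrt((102 + 100*0) + 312) = sqrt((102 + 0) + 312) = sqrt(102 + 312) = sqrt(414) = 3*sqrt(46)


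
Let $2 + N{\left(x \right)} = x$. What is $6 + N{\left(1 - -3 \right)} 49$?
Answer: $104$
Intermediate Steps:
$N{\left(x \right)} = -2 + x$
$6 + N{\left(1 - -3 \right)} 49 = 6 + \left(-2 + \left(1 - -3\right)\right) 49 = 6 + \left(-2 + \left(1 + 3\right)\right) 49 = 6 + \left(-2 + 4\right) 49 = 6 + 2 \cdot 49 = 6 + 98 = 104$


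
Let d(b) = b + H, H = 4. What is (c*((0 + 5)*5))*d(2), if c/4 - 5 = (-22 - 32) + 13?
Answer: -21600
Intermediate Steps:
d(b) = 4 + b (d(b) = b + 4 = 4 + b)
c = -144 (c = 20 + 4*((-22 - 32) + 13) = 20 + 4*(-54 + 13) = 20 + 4*(-41) = 20 - 164 = -144)
(c*((0 + 5)*5))*d(2) = (-144*(0 + 5)*5)*(4 + 2) = -720*5*6 = -144*25*6 = -3600*6 = -21600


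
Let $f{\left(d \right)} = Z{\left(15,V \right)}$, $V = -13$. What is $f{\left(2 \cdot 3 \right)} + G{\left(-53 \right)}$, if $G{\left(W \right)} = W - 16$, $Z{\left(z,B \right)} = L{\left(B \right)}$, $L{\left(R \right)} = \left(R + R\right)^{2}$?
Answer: $607$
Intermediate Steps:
$L{\left(R \right)} = 4 R^{2}$ ($L{\left(R \right)} = \left(2 R\right)^{2} = 4 R^{2}$)
$Z{\left(z,B \right)} = 4 B^{2}$
$G{\left(W \right)} = -16 + W$
$f{\left(d \right)} = 676$ ($f{\left(d \right)} = 4 \left(-13\right)^{2} = 4 \cdot 169 = 676$)
$f{\left(2 \cdot 3 \right)} + G{\left(-53 \right)} = 676 - 69 = 607$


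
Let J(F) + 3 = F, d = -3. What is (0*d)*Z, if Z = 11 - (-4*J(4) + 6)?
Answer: 0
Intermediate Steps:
J(F) = -3 + F
Z = 9 (Z = 11 - (-4*(-3 + 4) + 6) = 11 - (-4*1 + 6) = 11 - (-4 + 6) = 11 - 1*2 = 11 - 2 = 9)
(0*d)*Z = (0*(-3))*9 = 0*9 = 0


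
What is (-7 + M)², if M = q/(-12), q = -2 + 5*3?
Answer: 9409/144 ≈ 65.340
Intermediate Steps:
q = 13 (q = -2 + 15 = 13)
M = -13/12 (M = 13/(-12) = 13*(-1/12) = -13/12 ≈ -1.0833)
(-7 + M)² = (-7 - 13/12)² = (-97/12)² = 9409/144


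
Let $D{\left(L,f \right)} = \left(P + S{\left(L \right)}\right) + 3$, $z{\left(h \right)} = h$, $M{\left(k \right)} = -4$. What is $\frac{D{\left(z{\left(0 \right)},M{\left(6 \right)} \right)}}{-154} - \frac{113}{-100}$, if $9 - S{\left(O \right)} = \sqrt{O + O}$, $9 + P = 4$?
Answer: $\frac{1193}{1100} \approx 1.0845$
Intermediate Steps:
$P = -5$ ($P = -9 + 4 = -5$)
$S{\left(O \right)} = 9 - \sqrt{2} \sqrt{O}$ ($S{\left(O \right)} = 9 - \sqrt{O + O} = 9 - \sqrt{2 O} = 9 - \sqrt{2} \sqrt{O}$)
$D{\left(L,f \right)} = 7 - \sqrt{2} \sqrt{L}$ ($D{\left(L,f \right)} = \left(-5 - \left(-9 + \sqrt{2} \sqrt{L}\right)\right) + 3 = \left(4 - \sqrt{2} \sqrt{L}\right) + 3 = 7 - \sqrt{2} \sqrt{L}$)
$\frac{D{\left(z{\left(0 \right)},M{\left(6 \right)} \right)}}{-154} - \frac{113}{-100} = \frac{7 - \sqrt{2} \sqrt{0}}{-154} - \frac{113}{-100} = \left(7 - \sqrt{2} \cdot 0\right) \left(- \frac{1}{154}\right) - - \frac{113}{100} = \left(7 + 0\right) \left(- \frac{1}{154}\right) + \frac{113}{100} = 7 \left(- \frac{1}{154}\right) + \frac{113}{100} = - \frac{1}{22} + \frac{113}{100} = \frac{1193}{1100}$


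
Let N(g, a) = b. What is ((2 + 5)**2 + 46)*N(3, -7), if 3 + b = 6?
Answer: 285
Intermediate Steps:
b = 3 (b = -3 + 6 = 3)
N(g, a) = 3
((2 + 5)**2 + 46)*N(3, -7) = ((2 + 5)**2 + 46)*3 = (7**2 + 46)*3 = (49 + 46)*3 = 95*3 = 285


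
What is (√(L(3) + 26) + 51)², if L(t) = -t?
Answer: (51 + √23)² ≈ 3113.2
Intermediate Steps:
(√(L(3) + 26) + 51)² = (√(-1*3 + 26) + 51)² = (√(-3 + 26) + 51)² = (√23 + 51)² = (51 + √23)²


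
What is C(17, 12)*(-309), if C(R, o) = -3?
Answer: 927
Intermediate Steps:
C(17, 12)*(-309) = -3*(-309) = 927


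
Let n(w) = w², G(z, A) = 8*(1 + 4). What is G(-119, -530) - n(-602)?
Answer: -362364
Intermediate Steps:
G(z, A) = 40 (G(z, A) = 8*5 = 40)
G(-119, -530) - n(-602) = 40 - 1*(-602)² = 40 - 1*362404 = 40 - 362404 = -362364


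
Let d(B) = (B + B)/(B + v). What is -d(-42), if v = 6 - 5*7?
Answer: -84/71 ≈ -1.1831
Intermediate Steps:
v = -29 (v = 6 - 35 = -29)
d(B) = 2*B/(-29 + B) (d(B) = (B + B)/(B - 29) = (2*B)/(-29 + B) = 2*B/(-29 + B))
-d(-42) = -2*(-42)/(-29 - 42) = -2*(-42)/(-71) = -2*(-42)*(-1)/71 = -1*84/71 = -84/71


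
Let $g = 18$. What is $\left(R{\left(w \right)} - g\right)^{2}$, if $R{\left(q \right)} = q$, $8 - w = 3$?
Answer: $169$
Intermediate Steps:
$w = 5$ ($w = 8 - 3 = 5$)
$\left(R{\left(w \right)} - g\right)^{2} = \left(5 - 18\right)^{2} = \left(-13\right)^{2} = 169$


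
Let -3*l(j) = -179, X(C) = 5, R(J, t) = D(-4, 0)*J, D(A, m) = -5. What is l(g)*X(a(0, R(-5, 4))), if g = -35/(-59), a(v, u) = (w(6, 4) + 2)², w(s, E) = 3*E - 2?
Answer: 895/3 ≈ 298.33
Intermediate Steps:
w(s, E) = -2 + 3*E
R(J, t) = -5*J
a(v, u) = 144 (a(v, u) = ((-2 + 3*4) + 2)² = ((-2 + 12) + 2)² = (10 + 2)² = 12² = 144)
g = 35/59 (g = -35*(-1/59) = 35/59 ≈ 0.59322)
l(j) = 179/3 (l(j) = -⅓*(-179) = 179/3)
l(g)*X(a(0, R(-5, 4))) = (179/3)*5 = 895/3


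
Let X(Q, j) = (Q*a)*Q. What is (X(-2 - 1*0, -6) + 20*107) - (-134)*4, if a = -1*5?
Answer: 2656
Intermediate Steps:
a = -5
X(Q, j) = -5*Q² (X(Q, j) = (Q*(-5))*Q = (-5*Q)*Q = -5*Q²)
(X(-2 - 1*0, -6) + 20*107) - (-134)*4 = (-5*(-2 - 1*0)² + 20*107) - (-134)*4 = (-5*(-2 + 0)² + 2140) - 1*(-536) = (-5*(-2)² + 2140) + 536 = (-5*4 + 2140) + 536 = (-20 + 2140) + 536 = 2120 + 536 = 2656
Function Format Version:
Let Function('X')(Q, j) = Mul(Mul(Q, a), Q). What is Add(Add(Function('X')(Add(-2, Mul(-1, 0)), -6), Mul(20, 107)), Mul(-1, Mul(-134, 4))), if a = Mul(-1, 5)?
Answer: 2656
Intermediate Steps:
a = -5
Function('X')(Q, j) = Mul(-5, Pow(Q, 2)) (Function('X')(Q, j) = Mul(Mul(Q, -5), Q) = Mul(Mul(-5, Q), Q) = Mul(-5, Pow(Q, 2)))
Add(Add(Function('X')(Add(-2, Mul(-1, 0)), -6), Mul(20, 107)), Mul(-1, Mul(-134, 4))) = Add(Add(Mul(-5, Pow(Add(-2, Mul(-1, 0)), 2)), Mul(20, 107)), Mul(-1, Mul(-134, 4))) = Add(Add(Mul(-5, Pow(Add(-2, 0), 2)), 2140), Mul(-1, -536)) = Add(Add(Mul(-5, Pow(-2, 2)), 2140), 536) = Add(Add(Mul(-5, 4), 2140), 536) = Add(Add(-20, 2140), 536) = Add(2120, 536) = 2656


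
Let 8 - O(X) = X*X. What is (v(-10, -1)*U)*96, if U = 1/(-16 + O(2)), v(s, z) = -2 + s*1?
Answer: 96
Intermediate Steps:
O(X) = 8 - X**2 (O(X) = 8 - X*X = 8 - X**2)
v(s, z) = -2 + s
U = -1/12 (U = 1/(-16 + (8 - 1*2**2)) = 1/(-16 + (8 - 1*4)) = 1/(-16 + (8 - 4)) = 1/(-16 + 4) = 1/(-12) = -1/12 ≈ -0.083333)
(v(-10, -1)*U)*96 = ((-2 - 10)*(-1/12))*96 = -12*(-1/12)*96 = 1*96 = 96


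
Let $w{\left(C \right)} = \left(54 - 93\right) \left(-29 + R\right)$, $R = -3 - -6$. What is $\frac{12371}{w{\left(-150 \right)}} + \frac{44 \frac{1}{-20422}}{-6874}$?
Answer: $\frac{434162816951}{35586539898} \approx 12.2$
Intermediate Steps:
$R = 3$ ($R = -3 + 6 = 3$)
$w{\left(C \right)} = 1014$ ($w{\left(C \right)} = \left(54 - 93\right) \left(-29 + 3\right) = \left(-39\right) \left(-26\right) = 1014$)
$\frac{12371}{w{\left(-150 \right)}} + \frac{44 \frac{1}{-20422}}{-6874} = \frac{12371}{1014} + \frac{44 \frac{1}{-20422}}{-6874} = 12371 \cdot \frac{1}{1014} + 44 \left(- \frac{1}{20422}\right) \left(- \frac{1}{6874}\right) = \frac{12371}{1014} - - \frac{11}{35095207} = \frac{12371}{1014} + \frac{11}{35095207} = \frac{434162816951}{35586539898}$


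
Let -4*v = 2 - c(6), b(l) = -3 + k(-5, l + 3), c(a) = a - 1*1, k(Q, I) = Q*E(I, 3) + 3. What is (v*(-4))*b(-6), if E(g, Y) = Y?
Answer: 45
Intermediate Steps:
k(Q, I) = 3 + 3*Q (k(Q, I) = Q*3 + 3 = 3*Q + 3 = 3 + 3*Q)
c(a) = -1 + a (c(a) = a - 1 = -1 + a)
b(l) = -15 (b(l) = -3 + (3 + 3*(-5)) = -3 + (3 - 15) = -3 - 12 = -15)
v = 3/4 (v = -(2 - (-1 + 6))/4 = -(2 - 1*5)/4 = -(2 - 5)/4 = -1/4*(-3) = 3/4 ≈ 0.75000)
(v*(-4))*b(-6) = ((3/4)*(-4))*(-15) = -3*(-15) = 45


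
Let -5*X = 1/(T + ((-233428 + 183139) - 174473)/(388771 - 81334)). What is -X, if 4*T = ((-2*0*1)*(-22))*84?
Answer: -307437/1123810 ≈ -0.27357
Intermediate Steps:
T = 0 (T = (((-2*0*1)*(-22))*84)/4 = (((0*1)*(-22))*84)/4 = ((0*(-22))*84)/4 = (0*84)/4 = (¼)*0 = 0)
X = 307437/1123810 (X = -1/(5*(0 + ((-233428 + 183139) - 174473)/(388771 - 81334))) = -1/(5*(0 + (-50289 - 174473)/307437)) = -1/(5*(0 - 224762*1/307437)) = -1/(5*(0 - 224762/307437)) = -1/(5*(-224762/307437)) = -⅕*(-307437/224762) = 307437/1123810 ≈ 0.27357)
-X = -1*307437/1123810 = -307437/1123810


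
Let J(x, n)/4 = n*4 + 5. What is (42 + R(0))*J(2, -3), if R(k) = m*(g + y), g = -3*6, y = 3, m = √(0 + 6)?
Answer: -1176 + 420*√6 ≈ -147.21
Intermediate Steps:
m = √6 ≈ 2.4495
g = -18
J(x, n) = 20 + 16*n (J(x, n) = 4*(n*4 + 5) = 4*(4*n + 5) = 4*(5 + 4*n) = 20 + 16*n)
R(k) = -15*√6 (R(k) = √6*(-18 + 3) = √6*(-15) = -15*√6)
(42 + R(0))*J(2, -3) = (42 - 15*√6)*(20 + 16*(-3)) = (42 - 15*√6)*(20 - 48) = (42 - 15*√6)*(-28) = -1176 + 420*√6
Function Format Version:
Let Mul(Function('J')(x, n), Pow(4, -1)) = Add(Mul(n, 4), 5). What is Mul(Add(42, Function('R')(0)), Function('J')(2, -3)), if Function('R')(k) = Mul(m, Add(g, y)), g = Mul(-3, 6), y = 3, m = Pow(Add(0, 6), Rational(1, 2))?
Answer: Add(-1176, Mul(420, Pow(6, Rational(1, 2)))) ≈ -147.21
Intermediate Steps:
m = Pow(6, Rational(1, 2)) ≈ 2.4495
g = -18
Function('J')(x, n) = Add(20, Mul(16, n)) (Function('J')(x, n) = Mul(4, Add(Mul(n, 4), 5)) = Mul(4, Add(Mul(4, n), 5)) = Mul(4, Add(5, Mul(4, n))) = Add(20, Mul(16, n)))
Function('R')(k) = Mul(-15, Pow(6, Rational(1, 2))) (Function('R')(k) = Mul(Pow(6, Rational(1, 2)), Add(-18, 3)) = Mul(Pow(6, Rational(1, 2)), -15) = Mul(-15, Pow(6, Rational(1, 2))))
Mul(Add(42, Function('R')(0)), Function('J')(2, -3)) = Mul(Add(42, Mul(-15, Pow(6, Rational(1, 2)))), Add(20, Mul(16, -3))) = Mul(Add(42, Mul(-15, Pow(6, Rational(1, 2)))), Add(20, -48)) = Mul(Add(42, Mul(-15, Pow(6, Rational(1, 2)))), -28) = Add(-1176, Mul(420, Pow(6, Rational(1, 2))))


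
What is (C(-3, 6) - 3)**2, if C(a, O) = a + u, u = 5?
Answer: 1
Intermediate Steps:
C(a, O) = 5 + a (C(a, O) = a + 5 = 5 + a)
(C(-3, 6) - 3)**2 = ((5 - 3) - 3)**2 = (2 - 3)**2 = (-1)**2 = 1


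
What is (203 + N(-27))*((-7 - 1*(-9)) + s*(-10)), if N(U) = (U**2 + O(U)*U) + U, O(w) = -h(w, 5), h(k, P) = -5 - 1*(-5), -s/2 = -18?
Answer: -323990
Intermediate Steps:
s = 36 (s = -2*(-18) = 36)
h(k, P) = 0 (h(k, P) = -5 + 5 = 0)
O(w) = 0 (O(w) = -1*0 = 0)
N(U) = U + U**2 (N(U) = (U**2 + 0*U) + U = (U**2 + 0) + U = U**2 + U = U + U**2)
(203 + N(-27))*((-7 - 1*(-9)) + s*(-10)) = (203 - 27*(1 - 27))*((-7 - 1*(-9)) + 36*(-10)) = (203 - 27*(-26))*((-7 + 9) - 360) = (203 + 702)*(2 - 360) = 905*(-358) = -323990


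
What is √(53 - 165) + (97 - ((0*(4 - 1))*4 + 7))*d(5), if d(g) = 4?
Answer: 360 + 4*I*√7 ≈ 360.0 + 10.583*I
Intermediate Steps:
√(53 - 165) + (97 - ((0*(4 - 1))*4 + 7))*d(5) = √(53 - 165) + (97 - ((0*(4 - 1))*4 + 7))*4 = √(-112) + (97 - ((0*3)*4 + 7))*4 = 4*I*√7 + (97 - (0*4 + 7))*4 = 4*I*√7 + (97 - (0 + 7))*4 = 4*I*√7 + (97 - 1*7)*4 = 4*I*√7 + (97 - 7)*4 = 4*I*√7 + 90*4 = 4*I*√7 + 360 = 360 + 4*I*√7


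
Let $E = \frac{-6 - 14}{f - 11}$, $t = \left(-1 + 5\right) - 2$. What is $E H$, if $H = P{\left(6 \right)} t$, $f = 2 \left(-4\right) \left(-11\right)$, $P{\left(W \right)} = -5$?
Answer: $\frac{200}{77} \approx 2.5974$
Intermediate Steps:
$f = 88$ ($f = \left(-8\right) \left(-11\right) = 88$)
$t = 2$ ($t = 4 - 2 = 2$)
$E = - \frac{20}{77}$ ($E = \frac{-6 - 14}{88 - 11} = - \frac{20}{77} \approx -0.25974$)
$H = -10$ ($H = \left(-5\right) 2 = -10$)
$E H = \left(- \frac{20}{77}\right) \left(-10\right) = \frac{200}{77}$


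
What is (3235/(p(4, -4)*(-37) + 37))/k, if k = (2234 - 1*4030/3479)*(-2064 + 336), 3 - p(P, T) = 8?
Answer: -11254565/2979950570496 ≈ -3.7768e-6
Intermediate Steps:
p(P, T) = -5 (p(P, T) = 3 - 1*8 = 3 - 8 = -5)
k = -13423200768/3479 (k = (2234 - 4030*1/3479)*(-1728) = (2234 - 4030/3479)*(-1728) = (7768056/3479)*(-1728) = -13423200768/3479 ≈ -3.8584e+6)
(3235/(p(4, -4)*(-37) + 37))/k = (3235/(-5*(-37) + 37))/(-13423200768/3479) = (3235/(185 + 37))*(-3479/13423200768) = (3235/222)*(-3479/13423200768) = -11254565/2979950570496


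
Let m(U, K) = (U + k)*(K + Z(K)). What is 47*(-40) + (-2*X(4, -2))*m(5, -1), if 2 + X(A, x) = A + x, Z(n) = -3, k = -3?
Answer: -1880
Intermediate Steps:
m(U, K) = (-3 + K)*(-3 + U) (m(U, K) = (U - 3)*(K - 3) = (-3 + U)*(-3 + K) = (-3 + K)*(-3 + U))
X(A, x) = -2 + A + x (X(A, x) = -2 + (A + x) = -2 + A + x)
47*(-40) + (-2*X(4, -2))*m(5, -1) = 47*(-40) + (-2*(-2 + 4 - 2))*(9 - 3*(-1) - 3*5 - 1*5) = -1880 + (-2*0)*(9 + 3 - 15 - 5) = -1880 + 0*(-8) = -1880 + 0 = -1880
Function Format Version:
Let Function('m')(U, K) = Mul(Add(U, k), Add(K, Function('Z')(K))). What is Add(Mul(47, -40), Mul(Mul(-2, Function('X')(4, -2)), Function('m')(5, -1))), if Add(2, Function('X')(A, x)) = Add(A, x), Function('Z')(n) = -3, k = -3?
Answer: -1880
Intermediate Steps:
Function('m')(U, K) = Mul(Add(-3, K), Add(-3, U)) (Function('m')(U, K) = Mul(Add(U, -3), Add(K, -3)) = Mul(Add(-3, U), Add(-3, K)) = Mul(Add(-3, K), Add(-3, U)))
Function('X')(A, x) = Add(-2, A, x) (Function('X')(A, x) = Add(-2, Add(A, x)) = Add(-2, A, x))
Add(Mul(47, -40), Mul(Mul(-2, Function('X')(4, -2)), Function('m')(5, -1))) = Add(Mul(47, -40), Mul(Mul(-2, Add(-2, 4, -2)), Add(9, Mul(-3, -1), Mul(-3, 5), Mul(-1, 5)))) = Add(-1880, Mul(Mul(-2, 0), Add(9, 3, -15, -5))) = Add(-1880, Mul(0, -8)) = Add(-1880, 0) = -1880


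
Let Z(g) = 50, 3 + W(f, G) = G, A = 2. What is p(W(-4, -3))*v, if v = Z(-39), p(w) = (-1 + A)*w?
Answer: -300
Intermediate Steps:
W(f, G) = -3 + G
p(w) = w (p(w) = (-1 + 2)*w = 1*w = w)
v = 50
p(W(-4, -3))*v = (-3 - 3)*50 = -6*50 = -300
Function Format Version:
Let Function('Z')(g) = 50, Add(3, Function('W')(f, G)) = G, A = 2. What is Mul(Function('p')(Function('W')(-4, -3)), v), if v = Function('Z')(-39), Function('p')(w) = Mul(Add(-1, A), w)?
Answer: -300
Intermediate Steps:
Function('W')(f, G) = Add(-3, G)
Function('p')(w) = w (Function('p')(w) = Mul(Add(-1, 2), w) = Mul(1, w) = w)
v = 50
Mul(Function('p')(Function('W')(-4, -3)), v) = Mul(Add(-3, -3), 50) = Mul(-6, 50) = -300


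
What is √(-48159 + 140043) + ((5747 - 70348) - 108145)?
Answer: -172746 + 2*√22971 ≈ -1.7244e+5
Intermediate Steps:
√(-48159 + 140043) + ((5747 - 70348) - 108145) = √91884 + (-64601 - 108145) = 2*√22971 - 172746 = -172746 + 2*√22971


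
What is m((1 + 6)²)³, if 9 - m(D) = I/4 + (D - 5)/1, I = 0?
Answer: -42875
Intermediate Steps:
m(D) = 14 - D (m(D) = 9 - (0/4 + (D - 5)/1) = 9 - (0*(¼) + (-5 + D)*1) = 9 - (0 + (-5 + D)) = 9 - (-5 + D) = 9 + (5 - D) = 14 - D)
m((1 + 6)²)³ = (14 - (1 + 6)²)³ = (14 - 1*7²)³ = (14 - 1*49)³ = (14 - 49)³ = (-35)³ = -42875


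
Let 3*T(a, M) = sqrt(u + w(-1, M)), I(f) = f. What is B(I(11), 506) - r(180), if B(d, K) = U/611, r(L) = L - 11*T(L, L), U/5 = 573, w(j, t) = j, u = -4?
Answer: -107115/611 + 11*I*sqrt(5)/3 ≈ -175.31 + 8.1989*I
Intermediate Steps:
U = 2865 (U = 5*573 = 2865)
T(a, M) = I*sqrt(5)/3 (T(a, M) = sqrt(-4 - 1)/3 = sqrt(-5)/3 = (I*sqrt(5))/3 = I*sqrt(5)/3)
r(L) = L - 11*I*sqrt(5)/3
B(d, K) = 2865/611
B(I(11), 506) - r(180) = 2865/611 - (180 - 11*I*sqrt(5)/3) = 2865/611 + (-180 + 11*I*sqrt(5)/3) = -107115/611 + 11*I*sqrt(5)/3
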